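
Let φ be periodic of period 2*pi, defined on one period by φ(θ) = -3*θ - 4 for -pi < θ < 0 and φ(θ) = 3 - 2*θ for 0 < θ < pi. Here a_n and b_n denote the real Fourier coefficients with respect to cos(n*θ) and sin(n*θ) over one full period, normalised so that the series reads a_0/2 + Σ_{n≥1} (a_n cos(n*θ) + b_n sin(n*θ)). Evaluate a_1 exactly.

a_1 = 1/pi ∫_{-pi}^{pi} φ(θ) cos(θ) dθ.
Split the integral at the breakpoints.
Integrating by parts (boundary term plus one more integral), an antiderivative of (-3*θ - 4) cos(θ) is -3*θ*sin(θ) - 4*sin(θ) - 3*cos(θ); evaluating from -pi to 0: ∫_{-pi}^{0} (-3*θ - 4) cos(θ) dθ = (-3) - (3) = -6.
Integrating by parts (boundary term plus one more integral), an antiderivative of (3 - 2*θ) cos(θ) is -2*θ*sin(θ) + 3*sin(θ) - 2*cos(θ); evaluating from 0 to pi: ∫_{0}^{pi} (3 - 2*θ) cos(θ) dθ = (2) - (-2) = 4.
Summing the pieces and multiplying by (1/pi) gives a_1 = -2/pi.

-2/pi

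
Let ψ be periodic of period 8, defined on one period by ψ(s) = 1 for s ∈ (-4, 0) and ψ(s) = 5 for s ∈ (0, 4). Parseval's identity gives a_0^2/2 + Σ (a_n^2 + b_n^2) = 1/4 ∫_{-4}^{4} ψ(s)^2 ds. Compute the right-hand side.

1/4 ∫_{-4}^{4} ψ(s)^2 ds = 1/4 · (104) = 26.

26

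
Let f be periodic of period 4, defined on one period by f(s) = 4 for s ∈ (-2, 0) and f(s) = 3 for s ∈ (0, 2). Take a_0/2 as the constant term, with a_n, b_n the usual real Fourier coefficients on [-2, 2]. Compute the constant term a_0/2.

a_0 = 1/2 ∫_{-2}^{2} f(s) ds = 1/2 · (14) = 7.
So the constant term a_0/2 = 7/2.

7/2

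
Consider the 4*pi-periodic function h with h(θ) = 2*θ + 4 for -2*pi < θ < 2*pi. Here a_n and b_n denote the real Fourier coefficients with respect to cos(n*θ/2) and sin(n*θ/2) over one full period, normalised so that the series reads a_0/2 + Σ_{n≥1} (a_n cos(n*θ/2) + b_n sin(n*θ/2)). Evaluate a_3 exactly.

0

a_3 = (1/(2*pi)) ∫_{-2*pi}^{2*pi} h(θ) cos(3*θ/2) dθ.
Integrating by parts (boundary term plus one more integral), an antiderivative of (2*θ + 4) cos(3*θ/2) is 4*θ*sin(3*θ/2)/3 + 8*sin(3*θ/2)/3 + 8*cos(3*θ/2)/9; evaluating from -2*pi to 2*pi: ∫_{-2*pi}^{2*pi} (2*θ + 4) cos(3*θ/2) dθ = (-8/9) - (-8/9) = 0.
Hence a_3 = (1/(2*pi))·(0) = 0.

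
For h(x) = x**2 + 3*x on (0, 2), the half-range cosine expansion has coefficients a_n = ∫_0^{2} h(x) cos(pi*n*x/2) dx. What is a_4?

a_4 = ∫_0^{2} (x**2 + 3*x) cos(2*pi*x) dx.
Integrating by parts twice (tabular method), an antiderivative of (x**2 + 3*x) cos(2*pi*x) is x**2*sin(2*pi*x)/(2*pi) + 3*x*sin(2*pi*x)/(2*pi) + x*cos(2*pi*x)/(2*pi**2) - sin(2*pi*x)/(4*pi**3) + 3*cos(2*pi*x)/(4*pi**2); evaluating from 0 to 2: ∫_{0}^{2} (x**2 + 3*x) cos(2*pi*x) dx = (7/(4*pi**2)) - (3/(4*pi**2)) = pi**(-2).
Hence a_4 = pi**(-2).

pi**(-2)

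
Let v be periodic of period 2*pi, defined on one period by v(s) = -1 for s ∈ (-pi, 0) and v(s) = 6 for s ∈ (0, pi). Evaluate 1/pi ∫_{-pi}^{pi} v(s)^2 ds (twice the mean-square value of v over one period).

1/pi ∫_{-pi}^{pi} v(s)^2 ds = 1/pi · (37*pi) = 37.

37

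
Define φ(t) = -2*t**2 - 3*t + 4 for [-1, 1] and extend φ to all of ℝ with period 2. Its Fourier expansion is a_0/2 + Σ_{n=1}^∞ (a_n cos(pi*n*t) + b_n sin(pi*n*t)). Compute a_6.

a_6 = ∫_{-1}^{1} φ(t) cos(6*pi*t) dt.
Integrating by parts twice (tabular method), an antiderivative of (-2*t**2 - 3*t + 4) cos(6*pi*t) is -t**2*sin(6*pi*t)/(3*pi) - t*sin(6*pi*t)/(2*pi) - t*cos(6*pi*t)/(9*pi**2) + sin(6*pi*t)/(54*pi**3) + 2*sin(6*pi*t)/(3*pi) - cos(6*pi*t)/(12*pi**2); evaluating from -1 to 1: ∫_{-1}^{1} (-2*t**2 - 3*t + 4) cos(6*pi*t) dt = (-7/(36*pi**2)) - (1/(36*pi**2)) = -2/(9*pi**2).
Hence a_6 = -2/(9*pi**2).

-2/(9*pi**2)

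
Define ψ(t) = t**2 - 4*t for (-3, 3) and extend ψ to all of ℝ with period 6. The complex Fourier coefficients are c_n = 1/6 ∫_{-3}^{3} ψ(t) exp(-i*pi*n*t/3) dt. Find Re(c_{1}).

Since ψ is real-valued, Re(c_{1}) = 1/6 ∫_{-3}^{3} ψ(t) cos(pi*t/3) dt = a_{1}/2.
Integrating by parts twice (tabular method), an antiderivative of (t**2 - 4*t) cos(pi*t/3) is 3*t**2*sin(pi*t/3)/pi - 12*t*sin(pi*t/3)/pi + 18*t*cos(pi*t/3)/pi**2 - 54*sin(pi*t/3)/pi**3 - 36*cos(pi*t/3)/pi**2; evaluating from -3 to 3: ∫_{-3}^{3} (t**2 - 4*t) cos(pi*t/3) dt = (-18/pi**2) - (90/pi**2) = -108/pi**2.
Hence Re(c_{1}) = (1/6)·(-108/pi**2) = -18/pi**2.

-18/pi**2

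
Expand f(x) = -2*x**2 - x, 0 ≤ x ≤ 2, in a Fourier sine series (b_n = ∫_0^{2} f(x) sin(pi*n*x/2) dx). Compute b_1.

-20/pi + 64/pi**3

b_1 = ∫_0^{2} (-2*x**2 - x) sin(pi*x/2) dx.
Integrating by parts twice (tabular method), an antiderivative of (-2*x**2 - x) sin(pi*x/2) is 4*x**2*cos(pi*x/2)/pi - 16*x*sin(pi*x/2)/pi**2 + 2*x*cos(pi*x/2)/pi - 4*sin(pi*x/2)/pi**2 - 32*cos(pi*x/2)/pi**3; evaluating from 0 to 2: ∫_{0}^{2} (-2*x**2 - x) sin(pi*x/2) dx = (-20/pi + 32/pi**3) - (-32/pi**3) = -20/pi + 64/pi**3.
Hence b_1 = -20/pi + 64/pi**3.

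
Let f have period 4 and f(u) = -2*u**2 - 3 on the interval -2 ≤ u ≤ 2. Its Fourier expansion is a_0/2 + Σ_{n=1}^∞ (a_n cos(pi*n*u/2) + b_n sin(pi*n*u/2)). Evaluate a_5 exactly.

a_5 = 1/2 ∫_{-2}^{2} f(u) cos(5*pi*u/2) du.
f is even and cos(5*pi*u/2) is even, so the integrand is even and a_5 = ∫_0^{2} f(u) cos(5*pi*u/2) du.
Integrating by parts twice (tabular method), an antiderivative of (-2*u**2 - 3) cos(5*pi*u/2) is -4*u**2*sin(5*pi*u/2)/(5*pi) - 16*u*cos(5*pi*u/2)/(25*pi**2) - 6*sin(5*pi*u/2)/(5*pi) + 32*sin(5*pi*u/2)/(125*pi**3); evaluating from 0 to 2: ∫_{0}^{2} (-2*u**2 - 3) cos(5*pi*u/2) du = (32/(25*pi**2)) - (0) = 32/(25*pi**2).
Hence a_5 = 32/(25*pi**2).

32/(25*pi**2)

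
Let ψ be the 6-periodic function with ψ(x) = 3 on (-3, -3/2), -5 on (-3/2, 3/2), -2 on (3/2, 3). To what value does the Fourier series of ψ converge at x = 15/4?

3

x = 15/4 differs from x = -9/4 by 1 full period(s), and the series is 6-periodic.
ψ is continuous at x = -9/4 with value 3, so the series converges to 3 there.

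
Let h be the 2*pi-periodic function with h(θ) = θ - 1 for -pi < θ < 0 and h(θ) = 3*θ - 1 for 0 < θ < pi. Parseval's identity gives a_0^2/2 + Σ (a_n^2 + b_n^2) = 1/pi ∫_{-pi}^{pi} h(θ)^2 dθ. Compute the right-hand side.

-2*pi + 2 + 10*pi**2/3

1/pi ∫_{-pi}^{pi} h(θ)^2 dθ = 1/pi · (2*pi*(-3*pi + 3 + 5*pi**2)/3) = -2*pi + 2 + 10*pi**2/3.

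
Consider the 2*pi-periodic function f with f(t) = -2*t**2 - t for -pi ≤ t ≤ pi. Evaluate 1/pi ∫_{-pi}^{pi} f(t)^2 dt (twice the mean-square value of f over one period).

2*pi**2*(5 + 12*pi**2)/15

1/pi ∫_{-pi}^{pi} f(t)^2 dt = 1/pi · (2*pi**3*(5 + 12*pi**2)/15) = 2*pi**2*(5 + 12*pi**2)/15.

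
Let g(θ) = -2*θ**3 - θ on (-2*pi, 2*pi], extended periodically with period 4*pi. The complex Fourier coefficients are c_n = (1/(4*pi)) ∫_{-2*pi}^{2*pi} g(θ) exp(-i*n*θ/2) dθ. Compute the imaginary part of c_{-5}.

46/125 - 16*pi**2/5

Since g is real-valued, Im(c_{-5}) = -(1/(4*pi)) ∫_{-2*pi}^{2*pi} g(θ) sin(-5*θ/2) dθ = b_{5}/2.
g is odd and sin(-5*θ/2) is odd, so the integrand is even: ∫_{-2*pi}^{2*pi} g(θ) sin(-5*θ/2) dθ = 2∫_0^{2*pi} g(θ) sin(-5*θ/2) dθ.
Integrating by parts three times (tabular method), an antiderivative of (-2*θ**3 - θ) sin(-5*θ/2) is -4*θ**3*cos(5*θ/2)/5 + 24*θ**2*sin(5*θ/2)/25 + 46*θ*cos(5*θ/2)/125 - 92*sin(5*θ/2)/625; evaluating from 0 to 2*pi: ∫_{0}^{2*pi} (-2*θ**3 - θ) sin(-5*θ/2) dθ = (4*pi*(-23 + 200*pi**2)/125) - (0) = 4*pi*(-23 + 200*pi**2)/125.
So ∫_{-2*pi}^{2*pi} g(θ) sin(-5*θ/2) dθ = 8*pi*(-23 + 200*pi**2)/125.
Hence Im(c_{-5}) = (-1/(4*pi))·(8*pi*(-23 + 200*pi**2)/125) = 46/125 - 16*pi**2/5.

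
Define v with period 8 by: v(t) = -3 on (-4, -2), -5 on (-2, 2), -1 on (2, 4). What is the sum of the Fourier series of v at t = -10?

t = -10 differs from t = -2 by -1 full period(s), and the series is 8-periodic.
At t = -2 the one-sided limits are v(-2^-) = -3 and v(-2^+) = -5.
By Dirichlet's theorem the series converges to their average, [(-3) + (-5)]/2 = -4.

-4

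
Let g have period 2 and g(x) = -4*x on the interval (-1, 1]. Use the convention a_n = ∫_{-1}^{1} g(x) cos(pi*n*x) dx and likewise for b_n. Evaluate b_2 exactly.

b_2 = ∫_{-1}^{1} g(x) sin(2*pi*x) dx.
g is odd and sin(2*pi*x) is odd, so the integrand is even and b_2 = 2 ∫_0^{1} g(x) sin(2*pi*x) dx.
Integrating by parts (boundary term plus one more integral), an antiderivative of (-4*x) sin(2*pi*x) is 2*x*cos(2*pi*x)/pi - sin(2*pi*x)/pi**2; evaluating from 0 to 1: ∫_{0}^{1} (-4*x) sin(2*pi*x) dx = (2/pi) - (0) = 2/pi.
Hence b_2 = 2·(2/pi) = 4/pi.

4/pi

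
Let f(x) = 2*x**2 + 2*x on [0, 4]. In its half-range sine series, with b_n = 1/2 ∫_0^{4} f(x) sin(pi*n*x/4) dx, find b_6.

b_6 = 1/2 ∫_0^{4} (2*x**2 + 2*x) sin(3*pi*x/2) dx.
Integrating by parts twice (tabular method), an antiderivative of (2*x**2 + 2*x) sin(3*pi*x/2) is -4*x**2*cos(3*pi*x/2)/(3*pi) + 16*x*sin(3*pi*x/2)/(9*pi**2) - 4*x*cos(3*pi*x/2)/(3*pi) + 8*sin(3*pi*x/2)/(9*pi**2) + 32*cos(3*pi*x/2)/(27*pi**3); evaluating from 0 to 4: ∫_{0}^{4} (2*x**2 + 2*x) sin(3*pi*x/2) dx = (16*(2 - 45*pi**2)/(27*pi**3)) - (32/(27*pi**3)) = -80/(3*pi).
Hence b_6 = (1/2)·(-80/(3*pi)) = -40/(3*pi).

-40/(3*pi)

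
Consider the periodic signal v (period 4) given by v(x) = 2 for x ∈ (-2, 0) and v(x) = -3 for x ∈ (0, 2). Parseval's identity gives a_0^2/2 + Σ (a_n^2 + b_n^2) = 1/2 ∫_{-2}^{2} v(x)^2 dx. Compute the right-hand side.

13

1/2 ∫_{-2}^{2} v(x)^2 dx = 1/2 · (26) = 13.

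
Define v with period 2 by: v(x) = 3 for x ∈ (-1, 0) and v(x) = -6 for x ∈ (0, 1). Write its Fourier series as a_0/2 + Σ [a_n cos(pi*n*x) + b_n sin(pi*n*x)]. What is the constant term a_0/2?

a_0 = ∫_{-1}^{1} v(x) dx = -3.
So the constant term a_0/2 = -3/2.

-3/2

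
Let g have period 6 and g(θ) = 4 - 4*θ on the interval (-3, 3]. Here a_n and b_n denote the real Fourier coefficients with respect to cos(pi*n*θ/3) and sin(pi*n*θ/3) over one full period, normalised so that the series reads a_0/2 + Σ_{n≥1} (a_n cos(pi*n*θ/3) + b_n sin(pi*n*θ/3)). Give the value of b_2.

12/pi

b_2 = 1/3 ∫_{-3}^{3} g(θ) sin(2*pi*θ/3) dθ.
Integrating by parts (boundary term plus one more integral), an antiderivative of (4 - 4*θ) sin(2*pi*θ/3) is 6*θ*cos(2*pi*θ/3)/pi - 9*sin(2*pi*θ/3)/pi**2 - 6*cos(2*pi*θ/3)/pi; evaluating from -3 to 3: ∫_{-3}^{3} (4 - 4*θ) sin(2*pi*θ/3) dθ = (12/pi) - (-24/pi) = 36/pi.
Hence b_2 = (1/3)·(36/pi) = 12/pi.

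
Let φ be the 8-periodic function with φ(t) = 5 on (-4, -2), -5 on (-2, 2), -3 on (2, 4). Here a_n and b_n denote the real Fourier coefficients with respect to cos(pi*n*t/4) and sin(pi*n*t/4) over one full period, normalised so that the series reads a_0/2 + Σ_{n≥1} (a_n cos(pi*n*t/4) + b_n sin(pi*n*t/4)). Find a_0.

a_0 = 1/4 ∫_{-4}^{4} φ(t) dt = 1/4 · (-16) = -4.

-4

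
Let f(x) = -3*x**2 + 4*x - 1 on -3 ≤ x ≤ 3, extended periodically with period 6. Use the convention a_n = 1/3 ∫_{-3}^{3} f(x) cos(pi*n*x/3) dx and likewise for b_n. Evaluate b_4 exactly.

b_4 = 1/3 ∫_{-3}^{3} f(x) sin(4*pi*x/3) dx.
Integrating by parts twice (tabular method), an antiderivative of (-3*x**2 + 4*x - 1) sin(4*pi*x/3) is 9*x**2*cos(4*pi*x/3)/(4*pi) - 27*x*sin(4*pi*x/3)/(8*pi**2) - 3*x*cos(4*pi*x/3)/pi + 9*sin(4*pi*x/3)/(4*pi**2) - 81*cos(4*pi*x/3)/(32*pi**3) + 3*cos(4*pi*x/3)/(4*pi); evaluating from -3 to 3: ∫_{-3}^{3} (-3*x**2 + 4*x - 1) sin(4*pi*x/3) dx = (-81/(32*pi**3) + 12/pi) - (-81/(32*pi**3) + 30/pi) = -18/pi.
Hence b_4 = (1/3)·(-18/pi) = -6/pi.

-6/pi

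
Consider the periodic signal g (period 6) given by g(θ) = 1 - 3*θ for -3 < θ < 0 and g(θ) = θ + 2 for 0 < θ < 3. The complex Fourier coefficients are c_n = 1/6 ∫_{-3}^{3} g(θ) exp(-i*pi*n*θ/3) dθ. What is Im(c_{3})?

2/(3*pi)

Since g is real-valued, Im(c_{3}) = -1/6 ∫_{-3}^{3} g(θ) sin(pi*θ) dθ = -b_{3}/2.
Split the integral at the breakpoints.
Integrating by parts (boundary term plus one more integral), an antiderivative of (1 - 3*θ) sin(pi*θ) is 3*θ*cos(pi*θ)/pi - 3*sin(pi*θ)/pi**2 - cos(pi*θ)/pi; evaluating from -3 to 0: ∫_{-3}^{0} (1 - 3*θ) sin(pi*θ) dθ = (-1/pi) - (10/pi) = -11/pi.
Integrating by parts (boundary term plus one more integral), an antiderivative of (θ + 2) sin(pi*θ) is -θ*cos(pi*θ)/pi + sin(pi*θ)/pi**2 - 2*cos(pi*θ)/pi; evaluating from 0 to 3: ∫_{0}^{3} (θ + 2) sin(pi*θ) dθ = (5/pi) - (-2/pi) = 7/pi.
So ∫_{-3}^{3} g(θ) sin(pi*θ) dθ = -4/pi.
Hence Im(c_{3}) = (-1/6)·(-4/pi) = 2/(3*pi).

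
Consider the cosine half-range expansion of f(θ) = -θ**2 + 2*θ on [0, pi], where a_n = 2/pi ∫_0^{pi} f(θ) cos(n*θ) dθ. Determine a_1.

4 - 8/pi

a_1 = 2/pi ∫_0^{pi} (-θ**2 + 2*θ) cos(θ) dθ.
Integrating by parts twice (tabular method), an antiderivative of (-θ**2 + 2*θ) cos(θ) is -θ**2*sin(θ) + 2*θ*sin(θ) - 2*θ*cos(θ) + 2*sin(θ) + 2*cos(θ); evaluating from 0 to pi: ∫_{0}^{pi} (-θ**2 + 2*θ) cos(θ) dθ = (-2 + 2*pi) - (2) = -4 + 2*pi.
Hence a_1 = (2/pi)·(-4 + 2*pi) = 4 - 8/pi.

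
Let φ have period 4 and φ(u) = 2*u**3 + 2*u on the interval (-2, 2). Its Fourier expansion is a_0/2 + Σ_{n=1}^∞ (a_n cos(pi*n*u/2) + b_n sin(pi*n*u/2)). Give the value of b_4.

b_4 = 1/2 ∫_{-2}^{2} φ(u) sin(2*pi*u) du.
φ is odd and sin(2*pi*u) is odd, so the integrand is even and b_4 = ∫_0^{2} φ(u) sin(2*pi*u) du.
Integrating by parts three times (tabular method), an antiderivative of (2*u**3 + 2*u) sin(2*pi*u) is -u**3*cos(2*pi*u)/pi + 3*u**2*sin(2*pi*u)/(2*pi**2) - u*cos(2*pi*u)/pi + 3*u*cos(2*pi*u)/(2*pi**3) - 3*sin(2*pi*u)/(4*pi**4) + sin(2*pi*u)/(2*pi**2); evaluating from 0 to 2: ∫_{0}^{2} (2*u**3 + 2*u) sin(2*pi*u) du = (-10/pi + 3/pi**3) - (0) = -10/pi + 3/pi**3.
Hence b_4 = -10/pi + 3/pi**3.

-10/pi + 3/pi**3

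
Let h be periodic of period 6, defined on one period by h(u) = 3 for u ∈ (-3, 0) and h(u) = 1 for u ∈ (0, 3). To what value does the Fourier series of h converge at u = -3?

2

At u = -3 the one-sided limits are h(-3^-) = 1 and h(-3^+) = 3.
By Dirichlet's theorem the series converges to their average, [(1) + (3)]/2 = 2.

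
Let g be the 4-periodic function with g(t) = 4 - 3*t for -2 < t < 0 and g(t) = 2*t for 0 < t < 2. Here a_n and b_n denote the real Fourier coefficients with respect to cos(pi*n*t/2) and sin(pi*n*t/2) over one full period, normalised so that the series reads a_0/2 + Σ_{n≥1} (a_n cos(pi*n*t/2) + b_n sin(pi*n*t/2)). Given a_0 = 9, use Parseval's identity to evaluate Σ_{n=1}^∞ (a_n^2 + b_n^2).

101/6

Parseval: a_0^2/2 + Σ_{n≥1} (a_n^2+b_n^2) = 1/2 ∫_{-2}^{2} g(t)^2 dt = 172/3.
Subtract a_0^2/2 = 81/2: Σ (a_n^2+b_n^2) = 101/6.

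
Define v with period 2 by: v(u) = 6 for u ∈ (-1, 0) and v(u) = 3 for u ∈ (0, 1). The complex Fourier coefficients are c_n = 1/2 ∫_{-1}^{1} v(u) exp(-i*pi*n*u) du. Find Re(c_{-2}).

Since v is real-valued, Re(c_{-2}) = 1/2 ∫_{-1}^{1} v(u) cos(-2*pi*u) du = a_{2}/2.
Split the integral at the breakpoints.
Directly, an antiderivative of (6) cos(-2*pi*u) is 3*sin(2*pi*u)/pi; evaluating from -1 to 0: ∫_{-1}^{0} (6) cos(-2*pi*u) du = (0) - (0) = 0.
Directly, an antiderivative of (3) cos(-2*pi*u) is 3*sin(2*pi*u)/(2*pi); evaluating from 0 to 1: ∫_{0}^{1} (3) cos(-2*pi*u) du = (0) - (0) = 0.
So ∫_{-1}^{1} v(u) cos(-2*pi*u) du = 0.
Hence Re(c_{-2}) = (1/2)·(0) = 0.

0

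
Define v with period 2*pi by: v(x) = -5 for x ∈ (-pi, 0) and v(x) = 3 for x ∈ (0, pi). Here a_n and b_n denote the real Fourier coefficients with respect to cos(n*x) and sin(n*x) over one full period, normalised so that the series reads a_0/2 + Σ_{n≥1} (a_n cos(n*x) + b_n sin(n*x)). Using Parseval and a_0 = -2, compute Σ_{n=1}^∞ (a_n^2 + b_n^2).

Parseval: a_0^2/2 + Σ_{n≥1} (a_n^2+b_n^2) = 1/pi ∫_{-pi}^{pi} v(x)^2 dx = 34.
Subtract a_0^2/2 = 2: Σ (a_n^2+b_n^2) = 32.

32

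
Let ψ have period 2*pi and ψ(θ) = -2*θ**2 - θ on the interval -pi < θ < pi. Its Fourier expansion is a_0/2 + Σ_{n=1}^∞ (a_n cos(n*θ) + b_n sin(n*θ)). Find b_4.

b_4 = 1/pi ∫_{-pi}^{pi} ψ(θ) sin(4*θ) dθ.
Integrating by parts twice (tabular method), an antiderivative of (-2*θ**2 - θ) sin(4*θ) is θ**2*cos(4*θ)/2 - θ*sin(4*θ)/4 + θ*cos(4*θ)/4 - sin(4*θ)/16 - cos(4*θ)/16; evaluating from -pi to pi: ∫_{-pi}^{pi} (-2*θ**2 - θ) sin(4*θ) dθ = (-1/16 + pi/4 + pi**2/2) - (-pi/4 - 1/16 + pi**2/2) = pi/2.
Hence b_4 = (1/pi)·(pi/2) = 1/2.

1/2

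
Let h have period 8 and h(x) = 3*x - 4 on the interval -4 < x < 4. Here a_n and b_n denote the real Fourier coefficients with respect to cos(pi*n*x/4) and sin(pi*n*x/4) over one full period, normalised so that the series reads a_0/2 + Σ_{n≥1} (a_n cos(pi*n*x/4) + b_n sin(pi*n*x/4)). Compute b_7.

b_7 = 1/4 ∫_{-4}^{4} h(x) sin(7*pi*x/4) dx.
Integrating by parts (boundary term plus one more integral), an antiderivative of (3*x - 4) sin(7*pi*x/4) is -12*x*cos(7*pi*x/4)/(7*pi) + 48*sin(7*pi*x/4)/(49*pi**2) + 16*cos(7*pi*x/4)/(7*pi); evaluating from -4 to 4: ∫_{-4}^{4} (3*x - 4) sin(7*pi*x/4) dx = (32/(7*pi)) - (-64/(7*pi)) = 96/(7*pi).
Hence b_7 = (1/4)·(96/(7*pi)) = 24/(7*pi).

24/(7*pi)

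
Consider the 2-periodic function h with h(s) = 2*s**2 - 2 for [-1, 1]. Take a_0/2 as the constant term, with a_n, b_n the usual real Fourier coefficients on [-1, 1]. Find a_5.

-8/(25*pi**2)

a_5 = ∫_{-1}^{1} h(s) cos(5*pi*s) ds.
h is even and cos(5*pi*s) is even, so the integrand is even and a_5 = 2 ∫_0^{1} h(s) cos(5*pi*s) ds.
Integrating by parts twice (tabular method), an antiderivative of (2*s**2 - 2) cos(5*pi*s) is 2*s**2*sin(5*pi*s)/(5*pi) + 4*s*cos(5*pi*s)/(25*pi**2) - 2*sin(5*pi*s)/(5*pi) - 4*sin(5*pi*s)/(125*pi**3); evaluating from 0 to 1: ∫_{0}^{1} (2*s**2 - 2) cos(5*pi*s) ds = (-4/(25*pi**2)) - (0) = -4/(25*pi**2).
Hence a_5 = 2·(-4/(25*pi**2)) = -8/(25*pi**2).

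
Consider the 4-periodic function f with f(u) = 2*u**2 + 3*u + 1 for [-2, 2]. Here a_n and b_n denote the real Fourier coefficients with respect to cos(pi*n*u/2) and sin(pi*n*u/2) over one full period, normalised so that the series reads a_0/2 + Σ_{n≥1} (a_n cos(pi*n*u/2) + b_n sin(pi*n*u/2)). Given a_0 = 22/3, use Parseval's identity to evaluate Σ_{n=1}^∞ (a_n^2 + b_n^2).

1592/45

Parseval: a_0^2/2 + Σ_{n≥1} (a_n^2+b_n^2) = 1/2 ∫_{-2}^{2} f(u)^2 du = 934/15.
Subtract a_0^2/2 = 242/9: Σ (a_n^2+b_n^2) = 1592/45.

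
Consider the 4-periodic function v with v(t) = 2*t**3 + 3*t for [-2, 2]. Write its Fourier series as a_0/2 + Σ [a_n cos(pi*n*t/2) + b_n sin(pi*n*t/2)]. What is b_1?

-192/pi**3 + 44/pi

b_1 = 1/2 ∫_{-2}^{2} v(t) sin(pi*t/2) dt.
v is odd and sin(pi*t/2) is odd, so the integrand is even and b_1 = ∫_0^{2} v(t) sin(pi*t/2) dt.
Integrating by parts three times (tabular method), an antiderivative of (2*t**3 + 3*t) sin(pi*t/2) is -4*t**3*cos(pi*t/2)/pi + 24*t**2*sin(pi*t/2)/pi**2 - 6*t*cos(pi*t/2)/pi + 96*t*cos(pi*t/2)/pi**3 - 192*sin(pi*t/2)/pi**4 + 12*sin(pi*t/2)/pi**2; evaluating from 0 to 2: ∫_{0}^{2} (2*t**3 + 3*t) sin(pi*t/2) dt = (-192/pi**3 + 44/pi) - (0) = -192/pi**3 + 44/pi.
Hence b_1 = -192/pi**3 + 44/pi.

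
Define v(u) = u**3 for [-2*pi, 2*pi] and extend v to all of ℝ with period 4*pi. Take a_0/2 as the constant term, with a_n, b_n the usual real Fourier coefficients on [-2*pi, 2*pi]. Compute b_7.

-96/343 + 16*pi**2/7

b_7 = (1/(2*pi)) ∫_{-2*pi}^{2*pi} v(u) sin(7*u/2) du.
v is odd and sin(7*u/2) is odd, so the integrand is even and b_7 = 1/pi ∫_0^{2*pi} v(u) sin(7*u/2) du.
Integrating by parts three times (tabular method), an antiderivative of (u**3) sin(7*u/2) is -2*u**3*cos(7*u/2)/7 + 12*u**2*sin(7*u/2)/49 + 48*u*cos(7*u/2)/343 - 96*sin(7*u/2)/2401; evaluating from 0 to 2*pi: ∫_{0}^{2*pi} (u**3) sin(7*u/2) du = (16*pi*(-6 + 49*pi**2)/343) - (0) = 16*pi*(-6 + 49*pi**2)/343.
Hence b_7 = (1/pi)·(16*pi*(-6 + 49*pi**2)/343) = -96/343 + 16*pi**2/7.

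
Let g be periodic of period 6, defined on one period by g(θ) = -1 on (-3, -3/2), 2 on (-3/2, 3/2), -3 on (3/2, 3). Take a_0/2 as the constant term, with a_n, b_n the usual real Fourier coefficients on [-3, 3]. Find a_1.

8/pi

a_1 = 1/3 ∫_{-3}^{3} g(θ) cos(pi*θ/3) dθ.
Split the integral at the breakpoints.
Directly, an antiderivative of (-1) cos(pi*θ/3) is -3*sin(pi*θ/3)/pi; evaluating from -3 to -3/2: ∫_{-3}^{-3/2} (-1) cos(pi*θ/3) dθ = (3/pi) - (0) = 3/pi.
Directly, an antiderivative of (2) cos(pi*θ/3) is 6*sin(pi*θ/3)/pi; evaluating from -3/2 to 3/2: ∫_{-3/2}^{3/2} (2) cos(pi*θ/3) dθ = (6/pi) - (-6/pi) = 12/pi.
Directly, an antiderivative of (-3) cos(pi*θ/3) is -9*sin(pi*θ/3)/pi; evaluating from 3/2 to 3: ∫_{3/2}^{3} (-3) cos(pi*θ/3) dθ = (0) - (-9/pi) = 9/pi.
Summing the pieces and multiplying by (1/3) gives a_1 = 8/pi.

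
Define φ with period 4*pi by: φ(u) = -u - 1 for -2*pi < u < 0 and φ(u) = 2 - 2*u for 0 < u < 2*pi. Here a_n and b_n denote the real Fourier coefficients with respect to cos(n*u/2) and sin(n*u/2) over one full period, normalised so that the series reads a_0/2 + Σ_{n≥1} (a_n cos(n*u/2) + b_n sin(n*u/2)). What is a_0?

1 - pi

a_0 = (1/(2*pi)) ∫_{-2*pi}^{2*pi} φ(u) du = (1/(2*pi)) · (2*pi*(1 - pi)) = 1 - pi.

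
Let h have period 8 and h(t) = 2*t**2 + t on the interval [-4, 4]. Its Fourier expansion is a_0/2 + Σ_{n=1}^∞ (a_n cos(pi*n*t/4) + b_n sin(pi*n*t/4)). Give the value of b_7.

b_7 = 1/4 ∫_{-4}^{4} h(t) sin(7*pi*t/4) dt.
Integrating by parts twice (tabular method), an antiderivative of (2*t**2 + t) sin(7*pi*t/4) is -8*t**2*cos(7*pi*t/4)/(7*pi) + 64*t*sin(7*pi*t/4)/(49*pi**2) - 4*t*cos(7*pi*t/4)/(7*pi) + 16*sin(7*pi*t/4)/(49*pi**2) + 256*cos(7*pi*t/4)/(343*pi**3); evaluating from -4 to 4: ∫_{-4}^{4} (2*t**2 + t) sin(7*pi*t/4) dt = (16*(-16 + 441*pi**2)/(343*pi**3)) - (-256/(343*pi**3) + 16/pi) = 32/(7*pi).
Hence b_7 = (1/4)·(32/(7*pi)) = 8/(7*pi).

8/(7*pi)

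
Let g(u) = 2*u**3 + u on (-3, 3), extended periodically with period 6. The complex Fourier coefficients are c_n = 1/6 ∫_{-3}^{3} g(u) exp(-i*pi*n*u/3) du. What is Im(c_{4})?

Since g is real-valued, Im(c_{4}) = -1/6 ∫_{-3}^{3} g(u) sin(4*pi*u/3) du = -b_{4}/2.
g is odd and sin(4*pi*u/3) is odd, so the integrand is even: ∫_{-3}^{3} g(u) sin(4*pi*u/3) du = 2∫_0^{3} g(u) sin(4*pi*u/3) du.
Integrating by parts three times (tabular method), an antiderivative of (2*u**3 + u) sin(4*pi*u/3) is -3*u**3*cos(4*pi*u/3)/(2*pi) + 27*u**2*sin(4*pi*u/3)/(8*pi**2) - 3*u*cos(4*pi*u/3)/(4*pi) + 81*u*cos(4*pi*u/3)/(16*pi**3) - 243*sin(4*pi*u/3)/(64*pi**4) + 9*sin(4*pi*u/3)/(16*pi**2); evaluating from 0 to 3: ∫_{0}^{3} (2*u**3 + u) sin(4*pi*u/3) du = (9*(27 - 76*pi**2)/(16*pi**3)) - (0) = 9*(27 - 76*pi**2)/(16*pi**3).
So ∫_{-3}^{3} g(u) sin(4*pi*u/3) du = 9*(27 - 76*pi**2)/(8*pi**3).
Hence Im(c_{4}) = (-1/6)·(9*(27 - 76*pi**2)/(8*pi**3)) = 3*(-27 + 76*pi**2)/(16*pi**3).

3*(-27 + 76*pi**2)/(16*pi**3)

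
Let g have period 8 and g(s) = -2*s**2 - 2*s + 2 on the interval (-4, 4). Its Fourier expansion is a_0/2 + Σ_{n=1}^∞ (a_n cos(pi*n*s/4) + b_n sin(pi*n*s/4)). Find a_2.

a_2 = 1/4 ∫_{-4}^{4} g(s) cos(pi*s/2) ds.
Integrating by parts twice (tabular method), an antiderivative of (-2*s**2 - 2*s + 2) cos(pi*s/2) is -4*s**2*sin(pi*s/2)/pi - 4*s*sin(pi*s/2)/pi - 16*s*cos(pi*s/2)/pi**2 + 32*sin(pi*s/2)/pi**3 + 4*sin(pi*s/2)/pi - 8*cos(pi*s/2)/pi**2; evaluating from -4 to 4: ∫_{-4}^{4} (-2*s**2 - 2*s + 2) cos(pi*s/2) ds = (-72/pi**2) - (56/pi**2) = -128/pi**2.
Hence a_2 = (1/4)·(-128/pi**2) = -32/pi**2.

-32/pi**2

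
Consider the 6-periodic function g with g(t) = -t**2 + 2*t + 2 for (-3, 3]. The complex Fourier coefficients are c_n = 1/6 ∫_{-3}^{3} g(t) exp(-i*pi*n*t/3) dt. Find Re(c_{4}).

-9/(8*pi**2)

Since g is real-valued, Re(c_{4}) = 1/6 ∫_{-3}^{3} g(t) cos(4*pi*t/3) dt = a_{4}/2.
Integrating by parts twice (tabular method), an antiderivative of (-t**2 + 2*t + 2) cos(4*pi*t/3) is -3*t**2*sin(4*pi*t/3)/(4*pi) + 3*t*sin(4*pi*t/3)/(2*pi) - 9*t*cos(4*pi*t/3)/(8*pi**2) + 27*sin(4*pi*t/3)/(32*pi**3) + 3*sin(4*pi*t/3)/(2*pi) + 9*cos(4*pi*t/3)/(8*pi**2); evaluating from -3 to 3: ∫_{-3}^{3} (-t**2 + 2*t + 2) cos(4*pi*t/3) dt = (-9/(4*pi**2)) - (9/(2*pi**2)) = -27/(4*pi**2).
Hence Re(c_{4}) = (1/6)·(-27/(4*pi**2)) = -9/(8*pi**2).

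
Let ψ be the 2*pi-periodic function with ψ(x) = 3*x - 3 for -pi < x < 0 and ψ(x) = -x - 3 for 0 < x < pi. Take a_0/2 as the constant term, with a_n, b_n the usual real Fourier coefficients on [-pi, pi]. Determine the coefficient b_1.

b_1 = 1/pi ∫_{-pi}^{pi} ψ(x) sin(x) dx.
Split the integral at the breakpoints.
Integrating by parts (boundary term plus one more integral), an antiderivative of (3*x - 3) sin(x) is -3*x*cos(x) + 3*sin(x) + 3*cos(x); evaluating from -pi to 0: ∫_{-pi}^{0} (3*x - 3) sin(x) dx = (3) - (-3*pi - 3) = 6 + 3*pi.
Integrating by parts (boundary term plus one more integral), an antiderivative of (-x - 3) sin(x) is x*cos(x) - sin(x) + 3*cos(x); evaluating from 0 to pi: ∫_{0}^{pi} (-x - 3) sin(x) dx = (-pi - 3) - (3) = -6 - pi.
Summing the pieces and multiplying by (1/pi) gives b_1 = 2.

2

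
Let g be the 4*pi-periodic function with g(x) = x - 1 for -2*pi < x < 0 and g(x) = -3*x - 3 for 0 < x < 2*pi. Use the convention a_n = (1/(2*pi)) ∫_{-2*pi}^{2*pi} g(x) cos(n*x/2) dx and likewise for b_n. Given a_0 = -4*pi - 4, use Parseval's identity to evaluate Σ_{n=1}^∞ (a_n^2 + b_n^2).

Parseval: a_0^2/2 + Σ_{n≥1} (a_n^2+b_n^2) = (1/(2*pi)) ∫_{-2*pi}^{2*pi} g(x)^2 dx = 10 + 20*pi + 40*pi**2/3.
Subtract a_0^2/2 = 8*(1 + pi)**2: Σ (a_n^2+b_n^2) = 2 + 4*pi + 16*pi**2/3.

2 + 4*pi + 16*pi**2/3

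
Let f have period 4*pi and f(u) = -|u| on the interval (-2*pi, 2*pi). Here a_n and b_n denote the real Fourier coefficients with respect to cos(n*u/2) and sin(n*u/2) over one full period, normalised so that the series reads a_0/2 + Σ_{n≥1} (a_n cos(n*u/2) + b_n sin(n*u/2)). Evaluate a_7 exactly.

a_7 = (1/(2*pi)) ∫_{-2*pi}^{2*pi} f(u) cos(7*u/2) du.
f is even and cos(7*u/2) is even, so the integrand is even and a_7 = 1/pi ∫_0^{2*pi} f(u) cos(7*u/2) du.
Integrating by parts (boundary term plus one more integral), an antiderivative of (-u) cos(7*u/2) is -2*u*sin(7*u/2)/7 - 4*cos(7*u/2)/49; evaluating from 0 to 2*pi: ∫_{0}^{2*pi} (-u) cos(7*u/2) du = (4/49) - (-4/49) = 8/49.
Hence a_7 = (1/pi)·(8/49) = 8/(49*pi).

8/(49*pi)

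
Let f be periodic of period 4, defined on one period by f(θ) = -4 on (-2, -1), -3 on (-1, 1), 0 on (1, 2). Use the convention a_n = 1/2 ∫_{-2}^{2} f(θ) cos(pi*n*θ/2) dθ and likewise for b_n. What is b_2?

-4/pi

b_2 = 1/2 ∫_{-2}^{2} f(θ) sin(pi*θ) dθ.
Split the integral at the breakpoints.
Directly, an antiderivative of (-4) sin(pi*θ) is 4*cos(pi*θ)/pi; evaluating from -2 to -1: ∫_{-2}^{-1} (-4) sin(pi*θ) dθ = (-4/pi) - (4/pi) = -8/pi.
Directly, an antiderivative of (-3) sin(pi*θ) is 3*cos(pi*θ)/pi; evaluating from -1 to 1: ∫_{-1}^{1} (-3) sin(pi*θ) dθ = (-3/pi) - (-3/pi) = 0.
∫_{1}^{2} (0) sin(pi*θ) dθ = 0.
Summing the pieces and multiplying by (1/2) gives b_2 = -4/pi.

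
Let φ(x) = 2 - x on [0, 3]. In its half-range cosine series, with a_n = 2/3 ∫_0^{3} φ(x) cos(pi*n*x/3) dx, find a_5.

12/(25*pi**2)

a_5 = 2/3 ∫_0^{3} (2 - x) cos(5*pi*x/3) dx.
Integrating by parts (boundary term plus one more integral), an antiderivative of (2 - x) cos(5*pi*x/3) is -3*x*sin(5*pi*x/3)/(5*pi) + 6*sin(5*pi*x/3)/(5*pi) - 9*cos(5*pi*x/3)/(25*pi**2); evaluating from 0 to 3: ∫_{0}^{3} (2 - x) cos(5*pi*x/3) dx = (9/(25*pi**2)) - (-9/(25*pi**2)) = 18/(25*pi**2).
Hence a_5 = (2/3)·(18/(25*pi**2)) = 12/(25*pi**2).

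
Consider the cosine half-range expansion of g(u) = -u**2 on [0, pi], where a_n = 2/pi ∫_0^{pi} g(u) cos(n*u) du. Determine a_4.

a_4 = 2/pi ∫_0^{pi} (-u**2) cos(4*u) du.
Integrating by parts twice (tabular method), an antiderivative of (-u**2) cos(4*u) is -u**2*sin(4*u)/4 - u*cos(4*u)/8 + sin(4*u)/32; evaluating from 0 to pi: ∫_{0}^{pi} (-u**2) cos(4*u) du = (-pi/8) - (0) = -pi/8.
Hence a_4 = (2/pi)·(-pi/8) = -1/4.

-1/4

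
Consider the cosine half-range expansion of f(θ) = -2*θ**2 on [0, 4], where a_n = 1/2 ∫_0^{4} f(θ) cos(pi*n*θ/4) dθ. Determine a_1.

128/pi**2

a_1 = 1/2 ∫_0^{4} (-2*θ**2) cos(pi*θ/4) dθ.
Integrating by parts twice (tabular method), an antiderivative of (-2*θ**2) cos(pi*θ/4) is -8*θ**2*sin(pi*θ/4)/pi - 64*θ*cos(pi*θ/4)/pi**2 + 256*sin(pi*θ/4)/pi**3; evaluating from 0 to 4: ∫_{0}^{4} (-2*θ**2) cos(pi*θ/4) dθ = (256/pi**2) - (0) = 256/pi**2.
Hence a_1 = (1/2)·(256/pi**2) = 128/pi**2.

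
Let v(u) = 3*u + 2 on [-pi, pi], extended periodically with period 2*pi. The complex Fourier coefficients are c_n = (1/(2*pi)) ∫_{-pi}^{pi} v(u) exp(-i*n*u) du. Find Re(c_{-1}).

Since v is real-valued, Re(c_{-1}) = (1/(2*pi)) ∫_{-pi}^{pi} v(u) cos(-u) du = a_{1}/2.
Integrating by parts (boundary term plus one more integral), an antiderivative of (3*u + 2) cos(-u) is 3*u*sin(u) + 2*sin(u) + 3*cos(u); evaluating from -pi to pi: ∫_{-pi}^{pi} (3*u + 2) cos(-u) du = (-3) - (-3) = 0.
Hence Re(c_{-1}) = (1/(2*pi))·(0) = 0.

0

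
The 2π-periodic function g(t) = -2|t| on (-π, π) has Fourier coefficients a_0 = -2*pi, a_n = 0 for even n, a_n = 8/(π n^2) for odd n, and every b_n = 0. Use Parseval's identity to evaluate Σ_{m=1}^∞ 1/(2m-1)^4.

pi**4/96

Parseval: a_0^2/2 + Σ a_n^2 = (1/π) ∫_{-π}^{π} g(t)^2 dt = 8*pi**2/3.
Subtract a_0^2/2 = 2*pi**2: Σ a_n^2 = 2*pi**2/3.
Only odd n contribute, with a_n^2 = 64/(π^2 n^4), so Σ_{m≥1} 1/(2m-1)^4 = π^2·(2*pi**2/3)/64 = pi**4/96.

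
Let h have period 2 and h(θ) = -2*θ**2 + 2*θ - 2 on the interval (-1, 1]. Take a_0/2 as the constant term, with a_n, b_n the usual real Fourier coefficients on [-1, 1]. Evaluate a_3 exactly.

8/(9*pi**2)

a_3 = ∫_{-1}^{1} h(θ) cos(3*pi*θ) dθ.
Integrating by parts twice (tabular method), an antiderivative of (-2*θ**2 + 2*θ - 2) cos(3*pi*θ) is -2*θ**2*sin(3*pi*θ)/(3*pi) + 2*θ*sin(3*pi*θ)/(3*pi) - 4*θ*cos(3*pi*θ)/(9*pi**2) - 2*sin(3*pi*θ)/(3*pi) + 4*sin(3*pi*θ)/(27*pi**3) + 2*cos(3*pi*θ)/(9*pi**2); evaluating from -1 to 1: ∫_{-1}^{1} (-2*θ**2 + 2*θ - 2) cos(3*pi*θ) dθ = (2/(9*pi**2)) - (-2/(3*pi**2)) = 8/(9*pi**2).
Hence a_3 = 8/(9*pi**2).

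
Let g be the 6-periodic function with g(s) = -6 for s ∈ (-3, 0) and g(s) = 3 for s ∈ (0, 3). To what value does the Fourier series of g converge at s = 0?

At s = 0 the one-sided limits are g(0^-) = -6 and g(0^+) = 3.
By Dirichlet's theorem the series converges to their average, [(-6) + (3)]/2 = -3/2.

-3/2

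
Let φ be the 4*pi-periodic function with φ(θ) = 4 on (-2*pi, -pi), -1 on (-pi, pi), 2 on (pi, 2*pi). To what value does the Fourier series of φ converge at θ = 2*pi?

θ = 2*pi differs from θ = -2*pi by 1 full period(s), and the series is 4*pi-periodic.
At θ = -2*pi the one-sided limits are φ(-2*pi^-) = 2 and φ(-2*pi^+) = 4.
By Dirichlet's theorem the series converges to their average, [(2) + (4)]/2 = 3.

3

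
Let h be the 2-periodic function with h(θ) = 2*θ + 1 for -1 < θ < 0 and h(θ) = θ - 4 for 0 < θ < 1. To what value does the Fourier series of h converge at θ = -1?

-2

At θ = -1 the one-sided limits are h(-1^-) = -3 and h(-1^+) = -1.
By Dirichlet's theorem the series converges to their average, [(-3) + (-1)]/2 = -2.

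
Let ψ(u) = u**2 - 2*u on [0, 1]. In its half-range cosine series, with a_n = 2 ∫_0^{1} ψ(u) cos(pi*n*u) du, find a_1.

a_1 = 2 ∫_0^{1} (u**2 - 2*u) cos(pi*u) du.
Integrating by parts twice (tabular method), an antiderivative of (u**2 - 2*u) cos(pi*u) is u**2*sin(pi*u)/pi - 2*u*sin(pi*u)/pi + 2*u*cos(pi*u)/pi**2 - 2*sin(pi*u)/pi**3 - 2*cos(pi*u)/pi**2; evaluating from 0 to 1: ∫_{0}^{1} (u**2 - 2*u) cos(pi*u) du = (0) - (-2/pi**2) = 2/pi**2.
Hence a_1 = 2·(2/pi**2) = 4/pi**2.

4/pi**2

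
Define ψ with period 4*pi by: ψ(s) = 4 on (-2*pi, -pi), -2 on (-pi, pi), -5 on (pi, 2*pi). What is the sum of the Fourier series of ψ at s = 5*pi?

-7/2

s = 5*pi differs from s = pi by 1 full period(s), and the series is 4*pi-periodic.
At s = pi the one-sided limits are ψ(pi^-) = -2 and ψ(pi^+) = -5.
By Dirichlet's theorem the series converges to their average, [(-2) + (-5)]/2 = -7/2.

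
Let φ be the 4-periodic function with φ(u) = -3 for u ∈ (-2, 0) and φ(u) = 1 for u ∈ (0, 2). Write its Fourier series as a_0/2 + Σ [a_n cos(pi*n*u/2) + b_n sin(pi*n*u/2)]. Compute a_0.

-2

a_0 = 1/2 ∫_{-2}^{2} φ(u) du = 1/2 · (-4) = -2.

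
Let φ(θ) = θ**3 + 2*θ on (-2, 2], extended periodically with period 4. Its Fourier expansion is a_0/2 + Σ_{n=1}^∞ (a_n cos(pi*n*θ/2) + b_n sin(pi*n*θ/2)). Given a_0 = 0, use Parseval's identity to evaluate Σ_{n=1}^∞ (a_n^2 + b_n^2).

5728/105

Parseval: a_0^2/2 + Σ_{n≥1} (a_n^2+b_n^2) = 1/2 ∫_{-2}^{2} φ(θ)^2 dθ = 5728/105.
Subtract a_0^2/2 = 0: Σ (a_n^2+b_n^2) = 5728/105.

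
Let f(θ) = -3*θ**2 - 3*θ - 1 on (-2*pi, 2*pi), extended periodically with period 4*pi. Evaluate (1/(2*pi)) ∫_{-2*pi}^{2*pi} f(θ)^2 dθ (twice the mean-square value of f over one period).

2 + 40*pi**2 + 288*pi**4/5

(1/(2*pi)) ∫_{-2*pi}^{2*pi} f(θ)^2 dθ = (1/(2*pi)) · (4*pi + 80*pi**3 + 576*pi**5/5) = 2 + 40*pi**2 + 288*pi**4/5.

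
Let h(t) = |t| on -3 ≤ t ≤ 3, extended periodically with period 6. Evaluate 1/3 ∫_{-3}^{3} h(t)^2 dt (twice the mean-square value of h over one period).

6

1/3 ∫_{-3}^{3} h(t)^2 dt = 1/3 · (18) = 6.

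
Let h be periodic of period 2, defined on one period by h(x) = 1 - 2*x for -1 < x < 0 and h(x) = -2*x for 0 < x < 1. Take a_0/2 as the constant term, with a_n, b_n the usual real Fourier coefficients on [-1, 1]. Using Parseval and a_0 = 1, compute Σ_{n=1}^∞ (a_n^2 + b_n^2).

31/6

Parseval: a_0^2/2 + Σ_{n≥1} (a_n^2+b_n^2) = ∫_{-1}^{1} h(x)^2 dx = 17/3.
Subtract a_0^2/2 = 1/2: Σ (a_n^2+b_n^2) = 31/6.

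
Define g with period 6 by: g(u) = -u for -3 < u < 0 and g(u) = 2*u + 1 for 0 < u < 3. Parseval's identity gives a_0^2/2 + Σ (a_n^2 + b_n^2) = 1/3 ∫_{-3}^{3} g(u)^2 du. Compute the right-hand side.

22

1/3 ∫_{-3}^{3} g(u)^2 du = 1/3 · (66) = 22.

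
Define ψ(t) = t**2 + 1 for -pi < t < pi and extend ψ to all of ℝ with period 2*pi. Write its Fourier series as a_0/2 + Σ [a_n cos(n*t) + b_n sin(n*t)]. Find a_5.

a_5 = 1/pi ∫_{-pi}^{pi} ψ(t) cos(5*t) dt.
ψ is even and cos(5*t) is even, so the integrand is even and a_5 = 2/pi ∫_0^{pi} ψ(t) cos(5*t) dt.
Integrating by parts twice (tabular method), an antiderivative of (t**2 + 1) cos(5*t) is t**2*sin(5*t)/5 + 2*t*cos(5*t)/25 + 23*sin(5*t)/125; evaluating from 0 to pi: ∫_{0}^{pi} (t**2 + 1) cos(5*t) dt = (-2*pi/25) - (0) = -2*pi/25.
Hence a_5 = (2/pi)·(-2*pi/25) = -4/25.

-4/25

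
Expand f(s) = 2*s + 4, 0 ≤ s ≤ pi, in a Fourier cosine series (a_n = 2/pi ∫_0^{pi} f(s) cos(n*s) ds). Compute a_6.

0

a_6 = 2/pi ∫_0^{pi} (2*s + 4) cos(6*s) ds.
Integrating by parts (boundary term plus one more integral), an antiderivative of (2*s + 4) cos(6*s) is s*sin(6*s)/3 + 2*sin(6*s)/3 + cos(6*s)/18; evaluating from 0 to pi: ∫_{0}^{pi} (2*s + 4) cos(6*s) ds = (1/18) - (1/18) = 0.
Hence a_6 = (2/pi)·(0) = 0.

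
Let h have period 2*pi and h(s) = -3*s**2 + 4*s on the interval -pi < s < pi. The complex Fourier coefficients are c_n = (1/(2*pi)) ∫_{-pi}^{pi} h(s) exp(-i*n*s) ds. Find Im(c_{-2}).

Since h is real-valued, Im(c_{-2}) = -(1/(2*pi)) ∫_{-pi}^{pi} h(s) sin(-2*s) ds = b_{2}/2.
Integrating by parts twice (tabular method), an antiderivative of (-3*s**2 + 4*s) sin(-2*s) is -3*s**2*cos(2*s)/2 + 3*s*sin(2*s)/2 + 2*s*cos(2*s) - sin(2*s) + 3*cos(2*s)/4; evaluating from -pi to pi: ∫_{-pi}^{pi} (-3*s**2 + 4*s) sin(-2*s) ds = (-3*pi**2/2 + 3/4 + 2*pi) - (-3*pi**2/2 - 2*pi + 3/4) = 4*pi.
Hence Im(c_{-2}) = (-1/(2*pi))·(4*pi) = -2.

-2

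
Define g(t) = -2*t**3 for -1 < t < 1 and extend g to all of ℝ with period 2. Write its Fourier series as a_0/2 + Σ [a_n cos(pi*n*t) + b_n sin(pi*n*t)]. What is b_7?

b_7 = ∫_{-1}^{1} g(t) sin(7*pi*t) dt.
g is odd and sin(7*pi*t) is odd, so the integrand is even and b_7 = 2 ∫_0^{1} g(t) sin(7*pi*t) dt.
Integrating by parts three times (tabular method), an antiderivative of (-2*t**3) sin(7*pi*t) is 2*t**3*cos(7*pi*t)/(7*pi) - 6*t**2*sin(7*pi*t)/(49*pi**2) - 12*t*cos(7*pi*t)/(343*pi**3) + 12*sin(7*pi*t)/(2401*pi**4); evaluating from 0 to 1: ∫_{0}^{1} (-2*t**3) sin(7*pi*t) dt = (2*(6 - 49*pi**2)/(343*pi**3)) - (0) = 2*(6 - 49*pi**2)/(343*pi**3).
Hence b_7 = 2·(2*(6 - 49*pi**2)/(343*pi**3)) = 4*(6 - 49*pi**2)/(343*pi**3).

4*(6 - 49*pi**2)/(343*pi**3)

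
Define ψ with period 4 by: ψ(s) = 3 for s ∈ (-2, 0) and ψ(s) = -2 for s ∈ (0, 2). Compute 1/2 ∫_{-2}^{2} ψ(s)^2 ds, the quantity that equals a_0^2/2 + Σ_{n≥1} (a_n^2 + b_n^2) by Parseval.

13

1/2 ∫_{-2}^{2} ψ(s)^2 ds = 1/2 · (26) = 13.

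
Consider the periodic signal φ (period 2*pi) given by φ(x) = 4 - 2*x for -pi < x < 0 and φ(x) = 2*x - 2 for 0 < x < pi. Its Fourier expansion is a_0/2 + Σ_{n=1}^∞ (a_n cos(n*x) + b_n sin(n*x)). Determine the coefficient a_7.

-8/(49*pi)

a_7 = 1/pi ∫_{-pi}^{pi} φ(x) cos(7*x) dx.
Split the integral at the breakpoints.
Integrating by parts (boundary term plus one more integral), an antiderivative of (4 - 2*x) cos(7*x) is -2*x*sin(7*x)/7 + 4*sin(7*x)/7 - 2*cos(7*x)/49; evaluating from -pi to 0: ∫_{-pi}^{0} (4 - 2*x) cos(7*x) dx = (-2/49) - (2/49) = -4/49.
Integrating by parts (boundary term plus one more integral), an antiderivative of (2*x - 2) cos(7*x) is 2*x*sin(7*x)/7 - 2*sin(7*x)/7 + 2*cos(7*x)/49; evaluating from 0 to pi: ∫_{0}^{pi} (2*x - 2) cos(7*x) dx = (-2/49) - (2/49) = -4/49.
Summing the pieces and multiplying by (1/pi) gives a_7 = -8/(49*pi).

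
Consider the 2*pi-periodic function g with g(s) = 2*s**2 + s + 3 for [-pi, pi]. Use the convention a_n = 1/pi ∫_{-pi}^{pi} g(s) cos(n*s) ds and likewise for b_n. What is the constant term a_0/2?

3 + 2*pi**2/3

a_0 = 1/pi ∫_{-pi}^{pi} g(s) ds = 1/pi · (6*pi + 4*pi**3/3) = 6 + 4*pi**2/3.
So the constant term a_0/2 = 3 + 2*pi**2/3.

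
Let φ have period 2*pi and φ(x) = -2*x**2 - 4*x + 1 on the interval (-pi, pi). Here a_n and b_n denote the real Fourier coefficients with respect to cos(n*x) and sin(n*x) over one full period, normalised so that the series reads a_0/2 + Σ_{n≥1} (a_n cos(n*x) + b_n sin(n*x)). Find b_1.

b_1 = 1/pi ∫_{-pi}^{pi} φ(x) sin(x) dx.
Integrating by parts twice (tabular method), an antiderivative of (-2*x**2 - 4*x + 1) sin(x) is 2*x**2*cos(x) - 4*x*sin(x) + 4*x*cos(x) - 4*sin(x) - 5*cos(x); evaluating from -pi to pi: ∫_{-pi}^{pi} (-2*x**2 - 4*x + 1) sin(x) dx = (-2*pi**2 - 4*pi + 5) - (-2*pi**2 + 5 + 4*pi) = -8*pi.
Hence b_1 = (1/pi)·(-8*pi) = -8.

-8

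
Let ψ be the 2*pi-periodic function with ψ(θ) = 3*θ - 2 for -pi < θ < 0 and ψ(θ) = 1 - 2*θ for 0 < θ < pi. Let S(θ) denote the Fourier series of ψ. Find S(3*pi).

-5*pi/2 - 1/2

θ = 3*pi differs from θ = pi by 1 full period(s), and the series is 2*pi-periodic.
At θ = pi the one-sided limits are ψ(pi^-) = 1 - 2*pi and ψ(pi^+) = -3*pi - 2.
By Dirichlet's theorem the series converges to their average, [(1 - 2*pi) + (-3*pi - 2)]/2 = -5*pi/2 - 1/2.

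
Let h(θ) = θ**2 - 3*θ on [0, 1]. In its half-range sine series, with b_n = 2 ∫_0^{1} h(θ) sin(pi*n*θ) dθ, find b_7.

b_7 = 2 ∫_0^{1} (θ**2 - 3*θ) sin(7*pi*θ) dθ.
Integrating by parts twice (tabular method), an antiderivative of (θ**2 - 3*θ) sin(7*pi*θ) is -θ**2*cos(7*pi*θ)/(7*pi) + 2*θ*sin(7*pi*θ)/(49*pi**2) + 3*θ*cos(7*pi*θ)/(7*pi) - 3*sin(7*pi*θ)/(49*pi**2) + 2*cos(7*pi*θ)/(343*pi**3); evaluating from 0 to 1: ∫_{0}^{1} (θ**2 - 3*θ) sin(7*pi*θ) dθ = (2*(-49*pi**2 - 1)/(343*pi**3)) - (2/(343*pi**3)) = 2*(-49*pi**2 - 2)/(343*pi**3).
Hence b_7 = 2·(2*(-49*pi**2 - 2)/(343*pi**3)) = 4*(-49*pi**2 - 2)/(343*pi**3).

4*(-49*pi**2 - 2)/(343*pi**3)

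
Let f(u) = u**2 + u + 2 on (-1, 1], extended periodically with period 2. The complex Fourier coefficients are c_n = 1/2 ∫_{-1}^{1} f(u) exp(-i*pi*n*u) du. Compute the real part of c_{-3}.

-2/(9*pi**2)

Since f is real-valued, Re(c_{-3}) = 1/2 ∫_{-1}^{1} f(u) cos(-3*pi*u) du = a_{3}/2.
Integrating by parts twice (tabular method), an antiderivative of (u**2 + u + 2) cos(-3*pi*u) is u**2*sin(3*pi*u)/(3*pi) + u*sin(3*pi*u)/(3*pi) + 2*u*cos(3*pi*u)/(9*pi**2) - 2*sin(3*pi*u)/(27*pi**3) + 2*sin(3*pi*u)/(3*pi) + cos(3*pi*u)/(9*pi**2); evaluating from -1 to 1: ∫_{-1}^{1} (u**2 + u + 2) cos(-3*pi*u) du = (-1/(3*pi**2)) - (1/(9*pi**2)) = -4/(9*pi**2).
Hence Re(c_{-3}) = (1/2)·(-4/(9*pi**2)) = -2/(9*pi**2).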